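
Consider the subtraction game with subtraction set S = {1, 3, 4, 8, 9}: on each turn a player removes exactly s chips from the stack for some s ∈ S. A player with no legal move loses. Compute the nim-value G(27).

n :  0  1  2  3  4  5  6  7  8  9 10 11 12 13 14 15 16 17 18 19 20 21 22 23 24 25 26 27
G :  0  1  0  1  2  3  2  0  1  4  3  2  0  1  0  1  2  3  2  0  1  4  3  2  0  1  0  1

1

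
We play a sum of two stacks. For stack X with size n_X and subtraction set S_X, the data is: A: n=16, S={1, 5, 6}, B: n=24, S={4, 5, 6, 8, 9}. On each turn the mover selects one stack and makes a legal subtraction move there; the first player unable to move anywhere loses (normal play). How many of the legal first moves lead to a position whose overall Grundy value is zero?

4

Stack A, S = {1, 5, 6}:
G(0) = 0
G(1) = mex{0} = 1
G(2) = mex{1} = 0
G(3) = mex{0} = 1
G(4) = mex{1} = 0
G(5) = mex{0,0} = 1
G(6) = mex{1,1,0} = 2
G(7) = mex{2,0,1} = 3
G(8) = mex{3,1,0} = 2
G(9) = mex{2,0,1} = 3
G(10) = mex{3,1,0} = 2
G(11) = mex{2,2,1} = 0
G(12) = mex{0,3,2} = 1
G(13) = mex{1,2,3} = 0
G(14) = mex{0,3,2} = 1
G(15) = mex{1,2,3} = 0
G(16) = mex{0,0,2} = 1
G_A(16) = 1.
Stack B, S = {4, 5, 6, 8, 9}:
n :  0  1  2  3  4  5  6  7  8  9 10 11 12 13 14 15 16 17 18 19 20 21 22 23 24
G :  0  0  0  0  1  1  1  1  2  2  2  2  3  0  0  0  0  1  1  1  1  2  2  2  2
G_B(24) = 2.
Combined Grundy value = 1 ⊕ 2 = 3.
A winning move leaves total XOR = 0, i.e. changes one component's Grundy value g to g ⊕ X where X is the current total.
Stack A: need g' = 1⊕3 = 2. Options: 16−1→G=0, 16−5→G=0, 16−6→G=2. Hits: 1.
Stack B: need g' = 2⊕3 = 1. Options: 24−4→G=1, 24−5→G=1, 24−6→G=1, 24−8→G=0, 24−9→G=0. Hits: 3.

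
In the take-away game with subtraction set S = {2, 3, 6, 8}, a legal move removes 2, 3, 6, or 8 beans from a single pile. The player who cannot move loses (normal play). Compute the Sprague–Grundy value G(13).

G(0) = 0
G(1) = mex{} = 0
G(2) = mex{0} = 1
G(3) = mex{0,0} = 1
G(4) = mex{1,0} = 2
G(5) = mex{1,1} = 0
G(6) = mex{2,1,0} = 3
G(7) = mex{0,2,0} = 1
G(8) = mex{3,0,1,0} = 2
G(9) = mex{1,3,1,0} = 2
G(10) = mex{2,1,2,1} = 0
G(11) = mex{2,2,0,1} = 3
G(12) = mex{0,2,3,2} = 1
G(13) = mex{3,0,1,0} = 2

2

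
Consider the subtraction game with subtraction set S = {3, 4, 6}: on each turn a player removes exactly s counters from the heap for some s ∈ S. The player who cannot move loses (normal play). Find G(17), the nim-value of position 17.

2

n :  0  1  2  3  4  5  6  7  8  9 10 11 12 13 14 15 16 17
G :  0  0  0  1  1  1  2  2  2  0  0  0  1  1  1  2  2  2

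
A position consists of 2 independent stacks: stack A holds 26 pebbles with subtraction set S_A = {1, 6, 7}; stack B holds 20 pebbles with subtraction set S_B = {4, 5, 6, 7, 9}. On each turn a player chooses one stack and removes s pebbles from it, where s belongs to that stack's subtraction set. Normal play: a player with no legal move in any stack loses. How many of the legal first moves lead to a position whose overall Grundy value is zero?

5

Stack A, S = {1, 6, 7}:
n :  0  1  2  3  4  5  6  7  8  9 10 11 12 13 14 15 16 17 18 19 20 21 22 23 24 25 26
G :  0  1  0  1  0  1  2  3  2  3  2  3  0  1  0  1  0  1  2  3  2  3  2  3  0  1  0
G_A(26) = 0.
Stack B, S = {4, 5, 6, 7, 9}:
G(0) = 0
G(1) = mex{} = 0
G(2) = mex{} = 0
G(3) = mex{} = 0
G(4) = mex{0} = 1
G(5) = mex{0,0} = 1
G(6) = mex{0,0,0} = 1
G(7) = mex{0,0,0,0} = 1
G(8) = mex{1,0,0,0} = 2
G(9) = mex{1,1,0,0,0} = 2
G(10) = mex{1,1,1,0,0} = 2
G(11) = mex{1,1,1,1,0} = 2
G(12) = mex{2,1,1,1,0} = 3
G(13) = mex{2,2,1,1,1} = 0
G(14) = mex{2,2,2,1,1} = 0
G(15) = mex{2,2,2,2,1} = 0
G(16) = mex{3,2,2,2,1} = 0
G(17) = mex{0,3,2,2,2} = 1
G(18) = mex{0,0,3,2,2} = 1
G(19) = mex{0,0,0,3,2} = 1
G(20) = mex{0,0,0,0,2} = 1
G_B(20) = 1.
Combined Grundy value = 0 ⊕ 1 = 1.
A winning move leaves total XOR = 0, i.e. changes one component's Grundy value g to g ⊕ X where X is the current total.
Stack A: need g' = 0⊕1 = 1. Options: 26−1→G=1, 26−6→G=2, 26−7→G=3. Hits: 1.
Stack B: need g' = 1⊕1 = 0. Options: 20−4→G=0, 20−5→G=0, 20−6→G=0, 20−7→G=0, 20−9→G=2. Hits: 4.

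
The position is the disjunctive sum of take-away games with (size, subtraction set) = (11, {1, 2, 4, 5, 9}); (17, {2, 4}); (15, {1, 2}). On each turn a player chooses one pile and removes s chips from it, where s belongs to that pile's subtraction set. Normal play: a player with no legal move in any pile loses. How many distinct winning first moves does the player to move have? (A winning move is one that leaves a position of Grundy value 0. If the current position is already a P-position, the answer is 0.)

1

Pile A, S = {1, 2, 4, 5, 9}:
G(0) = 0
G(1) = mex{0} = 1
G(2) = mex{1,0} = 2
G(3) = mex{2,1} = 0
G(4) = mex{0,2,0} = 1
G(5) = mex{1,0,1,0} = 2
G(6) = mex{2,1,2,1} = 0
G(7) = mex{0,2,0,2} = 1
G(8) = mex{1,0,1,0} = 2
G(9) = mex{2,1,2,1,0} = 3
G(10) = mex{3,2,0,2,1} = 4
G(11) = mex{4,3,1,0,2} = 5
G_A(11) = 5.
Pile B, S = {2, 4}:
G(0) = 0
G(1) = mex{} = 0
G(2) = mex{0} = 1
G(3) = mex{0} = 1
G(4) = mex{1,0} = 2
G(5) = mex{1,0} = 2
G(6) = mex{2,1} = 0
G(7) = mex{2,1} = 0
G(8) = mex{0,2} = 1
G(9) = mex{0,2} = 1
G(10) = mex{1,0} = 2
G(11) = mex{1,0} = 2
G(12) = mex{2,1} = 0
G(13) = mex{2,1} = 0
G(14) = mex{0,2} = 1
G(15) = mex{0,2} = 1
G(16) = mex{1,0} = 2
G(17) = mex{1,0} = 2
G_B(17) = 2.
Pile C, S = {1, 2}:
n :  0  1  2  3  4  5  6  7  8  9 10 11 12 13 14 15
G :  0  1  2  0  1  2  0  1  2  0  1  2  0  1  2  0
G_C(15) = 0.
Combined Grundy value = 5 ⊕ 2 ⊕ 0 = 7.
A winning move leaves total XOR = 0, i.e. changes one component's Grundy value g to g ⊕ X where X is the current total.
Pile A: need g' = 5⊕7 = 2. Options: 11−1→G=4, 11−2→G=3, 11−4→G=1, 11−5→G=0, 11−9→G=2. Hits: 1.
Pile B: need g' = 2⊕7 = 5. Options: 17−2→G=1, 17−4→G=0. Hits: 0.
Pile C: need g' = 0⊕7 = 7. Options: 15−1→G=2, 15−2→G=1. Hits: 0.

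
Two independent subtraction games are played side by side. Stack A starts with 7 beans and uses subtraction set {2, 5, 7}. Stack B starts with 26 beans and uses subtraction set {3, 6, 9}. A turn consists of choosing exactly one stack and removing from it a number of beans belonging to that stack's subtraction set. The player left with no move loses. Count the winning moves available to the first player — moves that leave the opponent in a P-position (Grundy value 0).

2

Stack A, S = {2, 5, 7}:
G(0) = 0
G(1) = mex{} = 0
G(2) = mex{0} = 1
G(3) = mex{0} = 1
G(4) = mex{1} = 0
G(5) = mex{1,0} = 2
G(6) = mex{0,0} = 1
G(7) = mex{2,1,0} = 3
G_A(7) = 3.
Stack B, S = {3, 6, 9}:
n :  0  1  2  3  4  5  6  7  8  9 10 11 12 13 14 15 16 17 18 19 20 21 22 23 24 25 26
G :  0  0  0  1  1  1  2  2  2  3  3  3  0  0  0  1  1  1  2  2  2  3  3  3  0  0  0
G_B(26) = 0.
Combined Grundy value = 3 ⊕ 0 = 3.
A winning move leaves total XOR = 0, i.e. changes one component's Grundy value g to g ⊕ X where X is the current total.
Stack A: need g' = 3⊕3 = 0. Options: 7−2→G=2, 7−5→G=1, 7−7→G=0. Hits: 1.
Stack B: need g' = 0⊕3 = 3. Options: 26−3→G=3, 26−6→G=2, 26−9→G=1. Hits: 1.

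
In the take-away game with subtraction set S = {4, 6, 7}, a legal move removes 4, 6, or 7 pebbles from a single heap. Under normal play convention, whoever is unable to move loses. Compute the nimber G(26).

1

G(0) = 0
G(1) = mex{} = 0
G(2) = mex{} = 0
G(3) = mex{} = 0
G(4) = mex{0} = 1
G(5) = mex{0} = 1
G(6) = mex{0,0} = 1
G(7) = mex{0,0,0} = 1
G(8) = mex{1,0,0} = 2
G(9) = mex{1,0,0} = 2
G(10) = mex{1,1,0} = 2
G(11) = mex{1,1,1} = 0
G(12) = mex{2,1,1} = 0
G(13) = mex{2,1,1} = 0
G(14) = mex{2,2,1} = 0
G(15) = mex{0,2,2} = 1
G(16) = mex{0,2,2} = 1
G(17) = mex{0,0,2} = 1
G(18) = mex{0,0,0} = 1
G(19) = mex{1,0,0} = 2
G(20) = mex{1,0,0} = 2
G(21) = mex{1,1,0} = 2
G(22) = mex{1,1,1} = 0
G(23) = mex{2,1,1} = 0
G(24) = mex{2,1,1} = 0
G(25) = mex{2,2,1} = 0
G(26) = mex{0,2,2} = 1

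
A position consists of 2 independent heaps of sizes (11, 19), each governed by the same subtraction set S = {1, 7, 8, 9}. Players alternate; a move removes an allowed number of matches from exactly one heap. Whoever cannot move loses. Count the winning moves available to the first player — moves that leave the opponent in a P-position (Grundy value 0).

All heaps use S = {1, 7, 8, 9}:
G(0) = 0
G(1) = mex{0} = 1
G(2) = mex{1} = 0
G(3) = mex{0} = 1
G(4) = mex{1} = 0
G(5) = mex{0} = 1
G(6) = mex{1} = 0
G(7) = mex{0,0} = 1
G(8) = mex{1,1,0} = 2
G(9) = mex{2,0,1,0} = 3
G(10) = mex{3,1,0,1} = 2
G(11) = mex{2,0,1,0} = 3
G(12) = mex{3,1,0,1} = 2
G(13) = mex{2,0,1,0} = 3
G(14) = mex{3,1,0,1} = 2
G(15) = mex{2,2,1,0} = 3
G(16) = mex{3,3,2,1} = 0
G(17) = mex{0,2,3,2} = 1
G(18) = mex{1,3,2,3} = 0
G(19) = mex{0,2,3,2} = 1
Heap A: G(11) = 3.
Heap B: G(19) = 1.
Combined Grundy value = 3 ⊕ 1 = 2.
A winning move leaves total XOR = 0, i.e. changes one component's Grundy value g to g ⊕ X where X is the current total.
Heap A: need g' = 3⊕2 = 1. Options: 11−1→G=2, 11−7→G=0, 11−8→G=1, 11−9→G=0. Hits: 1.
Heap B: need g' = 1⊕2 = 3. Options: 19−1→G=0, 19−7→G=2, 19−8→G=3, 19−9→G=2. Hits: 1.

2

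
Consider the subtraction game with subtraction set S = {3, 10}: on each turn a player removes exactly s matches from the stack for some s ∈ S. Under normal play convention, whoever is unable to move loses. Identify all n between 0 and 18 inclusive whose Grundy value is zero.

0, 1, 2, 6, 7, 8, 13, 14, 15

G(0) = 0
G(1) = mex{} = 0
G(2) = mex{} = 0
G(3) = mex{0} = 1
G(4) = mex{0} = 1
G(5) = mex{0} = 1
G(6) = mex{1} = 0
G(7) = mex{1} = 0
G(8) = mex{1} = 0
G(9) = mex{0} = 1
G(10) = mex{0,0} = 1
G(11) = mex{0,0} = 1
G(12) = mex{1,0} = 2
G(13) = mex{1,1} = 0
G(14) = mex{1,1} = 0
G(15) = mex{2,1} = 0
G(16) = mex{0,0} = 1
G(17) = mex{0,0} = 1
G(18) = mex{0,0} = 1
P-positions are exactly the n with G(n) = 0.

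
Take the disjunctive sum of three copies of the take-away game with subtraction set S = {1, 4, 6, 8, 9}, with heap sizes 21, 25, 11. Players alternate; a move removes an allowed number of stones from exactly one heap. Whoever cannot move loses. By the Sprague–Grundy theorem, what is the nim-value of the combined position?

All heaps use S = {1, 4, 6, 8, 9}:
G(0) = 0
G(1) = mex{0} = 1
G(2) = mex{1} = 0
G(3) = mex{0} = 1
G(4) = mex{1,0} = 2
G(5) = mex{2,1} = 0
G(6) = mex{0,0,0} = 1
G(7) = mex{1,1,1} = 0
G(8) = mex{0,2,0,0} = 1
G(9) = mex{1,0,1,1,0} = 2
G(10) = mex{2,1,2,0,1} = 3
G(11) = mex{3,0,0,1,0} = 2
G(12) = mex{2,1,1,2,1} = 0
G(13) = mex{0,2,0,0,2} = 1
G(14) = mex{1,3,1,1,0} = 2
G(15) = mex{2,2,2,0,1} = 3
G(16) = mex{3,0,3,1,0} = 2
G(17) = mex{2,1,2,2,1} = 0
G(18) = mex{0,2,0,3,2} = 1
G(19) = mex{1,3,1,2,3} = 0
G(20) = mex{0,2,2,0,2} = 1
G(21) = mex{1,0,3,1,0} = 2
G(22) = mex{2,1,2,2,1} = 0
G(23) = mex{0,0,0,3,2} = 1
G(24) = mex{1,1,1,2,3} = 0
G(25) = mex{0,2,0,0,2} = 1
Heap A: G(21) = 2.
Heap B: G(25) = 1.
Heap C: G(11) = 2.
Combined Grundy value = 2 ⊕ 1 ⊕ 2 = 1.

1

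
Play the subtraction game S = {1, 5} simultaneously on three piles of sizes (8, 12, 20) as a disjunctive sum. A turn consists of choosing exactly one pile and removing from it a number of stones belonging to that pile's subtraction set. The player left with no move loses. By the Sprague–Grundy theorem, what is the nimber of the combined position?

All piles use S = {1, 5}:
n :  0  1  2  3  4  5  6  7  8  9 10 11 12 13 14 15 16 17 18 19 20
G :  0  1  0  1  0  1  0  1  0  1  0  1  0  1  0  1  0  1  0  1  0
Pile A: G(8) = 0.
Pile B: G(12) = 0.
Pile C: G(20) = 0.
Combined Grundy value = 0 ⊕ 0 ⊕ 0 = 0.

0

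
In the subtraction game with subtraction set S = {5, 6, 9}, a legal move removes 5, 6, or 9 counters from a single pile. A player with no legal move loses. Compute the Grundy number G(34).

1

G(0) = 0
G(1) = mex{} = 0
G(2) = mex{} = 0
G(3) = mex{} = 0
G(4) = mex{} = 0
G(5) = mex{0} = 1
G(6) = mex{0,0} = 1
G(7) = mex{0,0} = 1
G(8) = mex{0,0} = 1
G(9) = mex{0,0,0} = 1
G(10) = mex{1,0,0} = 2
G(11) = mex{1,1,0} = 2
G(12) = mex{1,1,0} = 2
G(13) = mex{1,1,0} = 2
G(14) = mex{1,1,1} = 0
G(15) = mex{2,1,1} = 0
G(16) = mex{2,2,1} = 0
G(17) = mex{2,2,1} = 0
G(18) = mex{2,2,1} = 0
G(19) = mex{0,2,2} = 1
G(20) = mex{0,0,2} = 1
G(21) = mex{0,0,2} = 1
G(22) = mex{0,0,2} = 1
G(23) = mex{0,0,0} = 1
G(24) = mex{1,0,0} = 2
G(25) = mex{1,1,0} = 2
G(26) = mex{1,1,0} = 2
G(27) = mex{1,1,0} = 2
G(28) = mex{1,1,1} = 0
G(29) = mex{2,1,1} = 0
G(30) = mex{2,2,1} = 0
G(31) = mex{2,2,1} = 0
G(32) = mex{2,2,1} = 0
G(33) = mex{0,2,2} = 1
G(34) = mex{0,0,2} = 1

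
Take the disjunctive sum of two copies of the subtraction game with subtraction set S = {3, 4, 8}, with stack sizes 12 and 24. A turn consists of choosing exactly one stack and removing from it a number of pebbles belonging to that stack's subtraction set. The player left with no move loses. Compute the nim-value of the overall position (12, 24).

All stacks use S = {3, 4, 8}:
n :  0  1  2  3  4  5  6  7  8  9 10 11 12 13 14 15 16 17 18 19 20 21 22 23 24
G :  0  0  0  1  1  1  2  0  2  3  1  3  0  0  0  1  1  1  2  0  2  3  1  3  0
Stack A: G(12) = 0.
Stack B: G(24) = 0.
Combined Grundy value = 0 ⊕ 0 = 0.

0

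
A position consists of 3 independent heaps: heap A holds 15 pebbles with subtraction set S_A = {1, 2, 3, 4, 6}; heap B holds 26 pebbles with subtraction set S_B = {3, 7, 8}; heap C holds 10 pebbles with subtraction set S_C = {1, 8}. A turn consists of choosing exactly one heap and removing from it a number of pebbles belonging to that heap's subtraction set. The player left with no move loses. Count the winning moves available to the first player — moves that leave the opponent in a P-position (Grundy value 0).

Heap A, S = {1, 2, 3, 4, 6}:
n :  0  1  2  3  4  5  6  7  8  9 10 11 12 13 14 15
G :  0  1  2  3  4  0  1  2  3  4  0  1  2  3  4  0
G_A(15) = 0.
Heap B, S = {3, 7, 8}:
n :  0  1  2  3  4  5  6  7  8  9 10 11 12 13 14 15 16 17 18 19 20 21 22 23 24 25 26
G :  0  0  0  1  1  1  0  2  2  1  3  0  0  2  1  1  0  0  2  1  1  0  0  2  1  1  0
G_B(26) = 0.
Heap C, S = {1, 8}:
n :  0  1  2  3  4  5  6  7  8  9 10
G :  0  1  0  1  0  1  0  1  2  0  1
G_C(10) = 1.
Combined Grundy value = 0 ⊕ 0 ⊕ 1 = 1.
A winning move leaves total XOR = 0, i.e. changes one component's Grundy value g to g ⊕ X where X is the current total.
Heap A: need g' = 0⊕1 = 1. Options: 15−1→G=4, 15−2→G=3, 15−3→G=2, 15−4→G=1, 15−6→G=4. Hits: 1.
Heap B: need g' = 0⊕1 = 1. Options: 26−3→G=2, 26−7→G=1, 26−8→G=2. Hits: 1.
Heap C: need g' = 1⊕1 = 0. Options: 10−1→G=0, 10−8→G=0. Hits: 2.

4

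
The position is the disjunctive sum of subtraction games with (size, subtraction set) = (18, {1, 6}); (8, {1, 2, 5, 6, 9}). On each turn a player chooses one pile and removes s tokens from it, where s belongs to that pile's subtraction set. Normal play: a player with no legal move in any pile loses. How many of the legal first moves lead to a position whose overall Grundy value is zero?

Pile A, S = {1, 6}:
n :  0  1  2  3  4  5  6  7  8  9 10 11 12 13 14 15 16 17 18
G :  0  1  0  1  0  1  2  0  1  0  1  0  1  2  0  1  0  1  0
G_A(18) = 0.
Pile B, S = {1, 2, 5, 6, 9}:
n : 0 1 2 3 4 5 6 7 8
G : 0 1 2 0 1 2 3 0 1
G_B(8) = 1.
Combined Grundy value = 0 ⊕ 1 = 1.
A winning move leaves total XOR = 0, i.e. changes one component's Grundy value g to g ⊕ X where X is the current total.
Pile A: need g' = 0⊕1 = 1. Options: 18−1→G=1, 18−6→G=1. Hits: 2.
Pile B: need g' = 1⊕1 = 0. Options: 8−1→G=0, 8−2→G=3, 8−5→G=0, 8−6→G=2. Hits: 2.

4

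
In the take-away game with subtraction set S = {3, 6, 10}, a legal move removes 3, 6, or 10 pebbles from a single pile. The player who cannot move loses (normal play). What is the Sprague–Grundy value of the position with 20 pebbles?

2

G(0) = 0
G(1) = mex{} = 0
G(2) = mex{} = 0
G(3) = mex{0} = 1
G(4) = mex{0} = 1
G(5) = mex{0} = 1
G(6) = mex{1,0} = 2
G(7) = mex{1,0} = 2
G(8) = mex{1,0} = 2
G(9) = mex{2,1} = 0
G(10) = mex{2,1,0} = 3
G(11) = mex{2,1,0} = 3
G(12) = mex{0,2,0} = 1
G(13) = mex{3,2,1} = 0
G(14) = mex{3,2,1} = 0
G(15) = mex{1,0,1} = 2
G(16) = mex{0,3,2} = 1
G(17) = mex{0,3,2} = 1
G(18) = mex{2,1,2} = 0
G(19) = mex{1,0,0} = 2
G(20) = mex{1,0,3} = 2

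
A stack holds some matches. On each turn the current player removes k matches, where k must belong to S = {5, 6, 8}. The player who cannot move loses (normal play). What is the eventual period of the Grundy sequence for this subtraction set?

13

G(0) = 0
G(1) = mex{} = 0
G(2) = mex{} = 0
G(3) = mex{} = 0
G(4) = mex{} = 0
G(5) = mex{0} = 1
G(6) = mex{0,0} = 1
G(7) = mex{0,0} = 1
G(8) = mex{0,0,0} = 1
G(9) = mex{0,0,0} = 1
G(10) = mex{1,0,0} = 2
G(11) = mex{1,1,0} = 2
G(12) = mex{1,1,0} = 2
G(13) = mex{1,1,1} = 0
G(14) = mex{1,1,1} = 0
G(15) = mex{2,1,1} = 0
G(16) = mex{2,2,1} = 0
G(17) = mex{2,2,1} = 0
G(18) = mex{0,2,2} = 1
G(19) = mex{0,0,2} = 1
G(20) = mex{0,0,2} = 1
G(21) = mex{0,0,0} = 1
G(22) = mex{0,0,0} = 1
G(23) = mex{1,0,0} = 2
G(24) = mex{1,1,0} = 2
G(25) = mex{1,1,0} = 2
G(26) = mex{1,1,1} = 0
G(27) = mex{1,1,1} = 0
G(n+13) = G(n) holds for n = 0,…,7 (a full window of length max(S) = 8), so the sequence is purely periodic with period 13.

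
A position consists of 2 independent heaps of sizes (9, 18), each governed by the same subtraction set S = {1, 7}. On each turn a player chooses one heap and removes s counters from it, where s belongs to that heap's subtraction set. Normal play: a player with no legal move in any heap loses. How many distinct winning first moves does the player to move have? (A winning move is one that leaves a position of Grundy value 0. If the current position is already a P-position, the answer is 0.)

All heaps use S = {1, 7}:
n :  0  1  2  3  4  5  6  7  8  9 10 11 12 13 14 15 16 17 18
G :  0  1  0  1  0  1  0  1  0  1  0  1  0  1  0  1  0  1  0
Heap A: G(9) = 1.
Heap B: G(18) = 0.
Combined Grundy value = 1 ⊕ 0 = 1.
A winning move leaves total XOR = 0, i.e. changes one component's Grundy value g to g ⊕ X where X is the current total.
Heap A: need g' = 1⊕1 = 0. Options: 9−1→G=0, 9−7→G=0. Hits: 2.
Heap B: need g' = 0⊕1 = 1. Options: 18−1→G=1, 18−7→G=1. Hits: 2.

4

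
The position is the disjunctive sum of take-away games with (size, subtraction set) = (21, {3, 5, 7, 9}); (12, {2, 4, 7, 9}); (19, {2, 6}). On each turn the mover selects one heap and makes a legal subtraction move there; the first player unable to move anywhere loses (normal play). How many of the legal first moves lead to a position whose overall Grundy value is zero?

3

Heap A, S = {3, 5, 7, 9}:
n :  0  1  2  3  4  5  6  7  8  9 10 11 12 13 14 15 16 17 18 19 20 21
G :  0  0  0  1  1  1  2  2  2  3  3  3  0  0  0  1  1  1  2  2  2  3
G_A(21) = 3.
Heap B, S = {2, 4, 7, 9}:
G(0) = 0
G(1) = mex{} = 0
G(2) = mex{0} = 1
G(3) = mex{0} = 1
G(4) = mex{1,0} = 2
G(5) = mex{1,0} = 2
G(6) = mex{2,1} = 0
G(7) = mex{2,1,0} = 3
G(8) = mex{0,2,0} = 1
G(9) = mex{3,2,1,0} = 4
G(10) = mex{1,0,1,0} = 2
G(11) = mex{4,3,2,1} = 0
G(12) = mex{2,1,2,1} = 0
G_B(12) = 0.
Heap C, S = {2, 6}:
n :  0  1  2  3  4  5  6  7  8  9 10 11 12 13 14 15 16 17 18 19
G :  0  0  1  1  0  0  1  1  0  0  1  1  0  0  1  1  0  0  1  1
G_C(19) = 1.
Combined Grundy value = 3 ⊕ 0 ⊕ 1 = 2.
A winning move leaves total XOR = 0, i.e. changes one component's Grundy value g to g ⊕ X where X is the current total.
Heap A: need g' = 3⊕2 = 1. Options: 21−3→G=2, 21−5→G=1, 21−7→G=0, 21−9→G=0. Hits: 1.
Heap B: need g' = 0⊕2 = 2. Options: 12−2→G=2, 12−4→G=1, 12−7→G=2, 12−9→G=1. Hits: 2.
Heap C: need g' = 1⊕2 = 3. Options: 19−2→G=0, 19−6→G=0. Hits: 0.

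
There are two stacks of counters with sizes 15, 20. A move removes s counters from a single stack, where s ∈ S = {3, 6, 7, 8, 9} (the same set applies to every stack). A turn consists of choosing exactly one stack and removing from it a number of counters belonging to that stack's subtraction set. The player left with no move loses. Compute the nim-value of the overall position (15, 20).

3

All stacks use S = {3, 6, 7, 8, 9}:
n :  0  1  2  3  4  5  6  7  8  9 10 11 12 13 14 15 16 17 18 19 20
G :  0  0  0  1  1  1  2  2  2  3  3  3  0  0  0  1  1  1  2  2  2
Stack A: G(15) = 1.
Stack B: G(20) = 2.
Combined Grundy value = 1 ⊕ 2 = 3.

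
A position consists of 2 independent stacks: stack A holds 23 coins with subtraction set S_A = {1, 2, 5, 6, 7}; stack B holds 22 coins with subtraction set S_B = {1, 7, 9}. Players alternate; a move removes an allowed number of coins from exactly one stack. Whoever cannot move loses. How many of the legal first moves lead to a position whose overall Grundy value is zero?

Stack A, S = {1, 2, 5, 6, 7}:
n :  0  1  2  3  4  5  6  7  8  9 10 11 12 13 14 15 16 17 18 19 20 21 22 23
G :  0  1  2  0  1  2  3  4  5  3  4  0  1  2  0  1  2  3  4  5  3  4  0  1
G_A(23) = 1.
Stack B, S = {1, 7, 9}:
G(0) = 0
G(1) = mex{0} = 1
G(2) = mex{1} = 0
G(3) = mex{0} = 1
G(4) = mex{1} = 0
G(5) = mex{0} = 1
G(6) = mex{1} = 0
G(7) = mex{0,0} = 1
G(8) = mex{1,1} = 0
G(9) = mex{0,0,0} = 1
G(10) = mex{1,1,1} = 0
G(11) = mex{0,0,0} = 1
G(12) = mex{1,1,1} = 0
G(13) = mex{0,0,0} = 1
G(14) = mex{1,1,1} = 0
G(15) = mex{0,0,0} = 1
G(16) = mex{1,1,1} = 0
G(17) = mex{0,0,0} = 1
G(18) = mex{1,1,1} = 0
G(19) = mex{0,0,0} = 1
G(20) = mex{1,1,1} = 0
G(21) = mex{0,0,0} = 1
G(22) = mex{1,1,1} = 0
G_B(22) = 0.
Combined Grundy value = 1 ⊕ 0 = 1.
A winning move leaves total XOR = 0, i.e. changes one component's Grundy value g to g ⊕ X where X is the current total.
Stack A: need g' = 1⊕1 = 0. Options: 23−1→G=0, 23−2→G=4, 23−5→G=4, 23−6→G=3, 23−7→G=2. Hits: 1.
Stack B: need g' = 0⊕1 = 1. Options: 22−1→G=1, 22−7→G=1, 22−9→G=1. Hits: 3.

4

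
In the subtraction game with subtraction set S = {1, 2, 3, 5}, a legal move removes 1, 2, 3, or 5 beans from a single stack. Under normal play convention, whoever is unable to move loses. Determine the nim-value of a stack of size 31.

G(0) = 0
G(1) = mex{0} = 1
G(2) = mex{1,0} = 2
G(3) = mex{2,1,0} = 3
G(4) = mex{3,2,1} = 0
G(5) = mex{0,3,2,0} = 1
G(6) = mex{1,0,3,1} = 2
G(7) = mex{2,1,0,2} = 3
G(8) = mex{3,2,1,3} = 0
G(9) = mex{0,3,2,0} = 1
G(10) = mex{1,0,3,1} = 2
G(11) = mex{2,1,0,2} = 3
G(12) = mex{3,2,1,3} = 0
G(13) = mex{0,3,2,0} = 1
G(14) = mex{1,0,3,1} = 2
G(15) = mex{2,1,0,2} = 3
G(16) = mex{3,2,1,3} = 0
G(17) = mex{0,3,2,0} = 1
G(18) = mex{1,0,3,1} = 2
G(19) = mex{2,1,0,2} = 3
G(20) = mex{3,2,1,3} = 0
G(21) = mex{0,3,2,0} = 1
G(22) = mex{1,0,3,1} = 2
G(23) = mex{2,1,0,2} = 3
G(24) = mex{3,2,1,3} = 0
G(25) = mex{0,3,2,0} = 1
G(26) = mex{1,0,3,1} = 2
G(27) = mex{2,1,0,2} = 3
G(28) = mex{3,2,1,3} = 0
G(29) = mex{0,3,2,0} = 1
G(30) = mex{1,0,3,1} = 2
G(31) = mex{2,1,0,2} = 3

3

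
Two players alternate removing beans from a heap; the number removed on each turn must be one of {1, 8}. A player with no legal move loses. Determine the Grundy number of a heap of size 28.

1

n :  0  1  2  3  4  5  6  7  8  9 10 11 12 13 14 15 16 17 18 19 20 21 22 23 24 25 26 27 28
G :  0  1  0  1  0  1  0  1  2  0  1  0  1  0  1  0  1  2  0  1  0  1  0  1  0  1  2  0  1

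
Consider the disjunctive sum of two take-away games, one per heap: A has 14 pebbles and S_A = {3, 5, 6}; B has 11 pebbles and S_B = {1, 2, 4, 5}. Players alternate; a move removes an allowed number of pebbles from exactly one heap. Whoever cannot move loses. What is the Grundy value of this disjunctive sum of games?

Heap A, S = {3, 5, 6}:
n :  0  1  2  3  4  5  6  7  8  9 10 11 12 13 14
G :  0  0  0  1  1  1  2  2  2  0  0  0  1  1  1
G_A(14) = 1.
Heap B, S = {1, 2, 4, 5}:
n :  0  1  2  3  4  5  6  7  8  9 10 11
G :  0  1  2  0  1  2  0  1  2  0  1  2
G_B(11) = 2.
Combined Grundy value = 1 ⊕ 2 = 3.

3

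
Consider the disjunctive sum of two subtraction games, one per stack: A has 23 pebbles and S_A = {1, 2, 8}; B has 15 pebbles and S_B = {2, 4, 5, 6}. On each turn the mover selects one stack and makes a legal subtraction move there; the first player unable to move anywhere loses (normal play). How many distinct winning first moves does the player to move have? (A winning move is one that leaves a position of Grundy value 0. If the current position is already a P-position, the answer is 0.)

1

Stack A, S = {1, 2, 8}:
n :  0  1  2  3  4  5  6  7  8  9 10 11 12 13 14 15 16 17 18 19 20 21 22 23
G :  0  1  2  0  1  2  0  1  2  0  1  2  0  1  2  0  1  2  0  1  2  0  1  2
G_A(23) = 2.
Stack B, S = {2, 4, 5, 6}:
n :  0  1  2  3  4  5  6  7  8  9 10 11 12 13 14 15
G :  0  0  1  1  2  2  3  3  0  0  1  1  2  2  3  3
G_B(15) = 3.
Combined Grundy value = 2 ⊕ 3 = 1.
A winning move leaves total XOR = 0, i.e. changes one component's Grundy value g to g ⊕ X where X is the current total.
Stack A: need g' = 2⊕1 = 3. Options: 23−1→G=1, 23−2→G=0, 23−8→G=0. Hits: 0.
Stack B: need g' = 3⊕1 = 2. Options: 15−2→G=2, 15−4→G=1, 15−5→G=1, 15−6→G=0. Hits: 1.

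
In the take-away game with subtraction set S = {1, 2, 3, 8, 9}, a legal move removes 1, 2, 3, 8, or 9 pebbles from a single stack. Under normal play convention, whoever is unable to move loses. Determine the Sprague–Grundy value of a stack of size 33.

n :  0  1  2  3  4  5  6  7  8  9 10 11 12 13 14 15 16 17 18 19 20 21 22 23 24 25 26 27 28 29 30 31 32 33
G :  0  1  2  3  0  1  2  3  4  5  0  1  2  3  0  1  2  3  4  5  0  1  2  3  0  1  2  3  4  5  0  1  2  3

3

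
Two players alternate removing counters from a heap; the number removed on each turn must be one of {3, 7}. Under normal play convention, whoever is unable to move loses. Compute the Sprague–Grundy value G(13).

n :  0  1  2  3  4  5  6  7  8  9 10 11 12 13
G :  0  0  0  1  1  1  0  2  2  1  0  0  0  1

1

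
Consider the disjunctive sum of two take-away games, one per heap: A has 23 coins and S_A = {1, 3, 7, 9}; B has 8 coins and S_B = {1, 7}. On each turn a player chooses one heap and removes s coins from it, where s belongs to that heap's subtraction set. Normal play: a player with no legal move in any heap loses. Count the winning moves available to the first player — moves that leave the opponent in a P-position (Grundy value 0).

Heap A, S = {1, 3, 7, 9}:
G(0) = 0
G(1) = mex{0} = 1
G(2) = mex{1} = 0
G(3) = mex{0,0} = 1
G(4) = mex{1,1} = 0
G(5) = mex{0,0} = 1
G(6) = mex{1,1} = 0
G(7) = mex{0,0,0} = 1
G(8) = mex{1,1,1} = 0
G(9) = mex{0,0,0,0} = 1
G(10) = mex{1,1,1,1} = 0
G(11) = mex{0,0,0,0} = 1
G(12) = mex{1,1,1,1} = 0
G(13) = mex{0,0,0,0} = 1
G(14) = mex{1,1,1,1} = 0
G(15) = mex{0,0,0,0} = 1
G(16) = mex{1,1,1,1} = 0
G(17) = mex{0,0,0,0} = 1
G(18) = mex{1,1,1,1} = 0
G(19) = mex{0,0,0,0} = 1
G(20) = mex{1,1,1,1} = 0
G(21) = mex{0,0,0,0} = 1
G(22) = mex{1,1,1,1} = 0
G(23) = mex{0,0,0,0} = 1
G_A(23) = 1.
Heap B, S = {1, 7}:
n : 0 1 2 3 4 5 6 7 8
G : 0 1 0 1 0 1 0 1 0
G_B(8) = 0.
Combined Grundy value = 1 ⊕ 0 = 1.
A winning move leaves total XOR = 0, i.e. changes one component's Grundy value g to g ⊕ X where X is the current total.
Heap A: need g' = 1⊕1 = 0. Options: 23−1→G=0, 23−3→G=0, 23−7→G=0, 23−9→G=0. Hits: 4.
Heap B: need g' = 0⊕1 = 1. Options: 8−1→G=1, 8−7→G=1. Hits: 2.

6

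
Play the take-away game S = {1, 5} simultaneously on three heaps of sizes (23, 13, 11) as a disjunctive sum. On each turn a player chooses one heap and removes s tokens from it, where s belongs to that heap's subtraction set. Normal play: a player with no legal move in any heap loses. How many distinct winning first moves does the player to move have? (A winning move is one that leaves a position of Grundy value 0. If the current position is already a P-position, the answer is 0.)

All heaps use S = {1, 5}:
G(0) = 0
G(1) = mex{0} = 1
G(2) = mex{1} = 0
G(3) = mex{0} = 1
G(4) = mex{1} = 0
G(5) = mex{0,0} = 1
G(6) = mex{1,1} = 0
G(7) = mex{0,0} = 1
G(8) = mex{1,1} = 0
G(9) = mex{0,0} = 1
G(10) = mex{1,1} = 0
G(11) = mex{0,0} = 1
G(12) = mex{1,1} = 0
G(13) = mex{0,0} = 1
G(14) = mex{1,1} = 0
G(15) = mex{0,0} = 1
G(16) = mex{1,1} = 0
G(17) = mex{0,0} = 1
G(18) = mex{1,1} = 0
G(19) = mex{0,0} = 1
G(20) = mex{1,1} = 0
G(21) = mex{0,0} = 1
G(22) = mex{1,1} = 0
G(23) = mex{0,0} = 1
Heap A: G(23) = 1.
Heap B: G(13) = 1.
Heap C: G(11) = 1.
Combined Grundy value = 1 ⊕ 1 ⊕ 1 = 1.
A winning move leaves total XOR = 0, i.e. changes one component's Grundy value g to g ⊕ X where X is the current total.
Heap A: need g' = 1⊕1 = 0. Options: 23−1→G=0, 23−5→G=0. Hits: 2.
Heap B: need g' = 1⊕1 = 0. Options: 13−1→G=0, 13−5→G=0. Hits: 2.
Heap C: need g' = 1⊕1 = 0. Options: 11−1→G=0, 11−5→G=0. Hits: 2.

6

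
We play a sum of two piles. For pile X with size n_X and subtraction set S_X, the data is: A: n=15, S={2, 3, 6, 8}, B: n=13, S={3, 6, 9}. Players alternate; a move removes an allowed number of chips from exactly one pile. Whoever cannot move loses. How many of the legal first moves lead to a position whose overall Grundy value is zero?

Pile A, S = {2, 3, 6, 8}:
G(0) = 0
G(1) = mex{} = 0
G(2) = mex{0} = 1
G(3) = mex{0,0} = 1
G(4) = mex{1,0} = 2
G(5) = mex{1,1} = 0
G(6) = mex{2,1,0} = 3
G(7) = mex{0,2,0} = 1
G(8) = mex{3,0,1,0} = 2
G(9) = mex{1,3,1,0} = 2
G(10) = mex{2,1,2,1} = 0
G(11) = mex{2,2,0,1} = 3
G(12) = mex{0,2,3,2} = 1
G(13) = mex{3,0,1,0} = 2
G(14) = mex{1,3,2,3} = 0
G(15) = mex{2,1,2,1} = 0
G_A(15) = 0.
Pile B, S = {3, 6, 9}:
G(0) = 0
G(1) = mex{} = 0
G(2) = mex{} = 0
G(3) = mex{0} = 1
G(4) = mex{0} = 1
G(5) = mex{0} = 1
G(6) = mex{1,0} = 2
G(7) = mex{1,0} = 2
G(8) = mex{1,0} = 2
G(9) = mex{2,1,0} = 3
G(10) = mex{2,1,0} = 3
G(11) = mex{2,1,0} = 3
G(12) = mex{3,2,1} = 0
G(13) = mex{3,2,1} = 0
G_B(13) = 0.
Combined Grundy value = 0 ⊕ 0 = 0.
A winning move leaves total XOR = 0, i.e. changes one component's Grundy value g to g ⊕ X where X is the current total.
Pile A: target g' = 0⊕0 = 0, but every legal move changes the Grundy value (mex property), so 0 moves.
Pile B: target g' = 0⊕0 = 0, but every legal move changes the Grundy value (mex property), so 0 moves.

0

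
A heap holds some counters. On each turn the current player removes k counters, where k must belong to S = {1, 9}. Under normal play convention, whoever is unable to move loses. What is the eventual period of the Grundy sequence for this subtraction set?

n :  0  1  2  3  4  5  6  7  8  9 10 11 12 13 14
G :  0  1  0  1  0  1  0  1  0  1  0  1  0  1  0
G(n+2) = G(n) holds for n = 0,…,8 (a full window of length max(S) = 9), so the sequence is purely periodic with period 2.

2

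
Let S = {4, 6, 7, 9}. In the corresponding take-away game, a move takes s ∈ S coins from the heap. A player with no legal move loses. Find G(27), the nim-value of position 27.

0

n :  0  1  2  3  4  5  6  7  8  9 10 11 12 13 14 15 16 17 18 19 20 21 22 23 24 25 26 27
G :  0  0  0  0  1  1  1  1  2  2  2  2  3  0  0  0  0  1  1  1  1  2  2  2  2  3  0  0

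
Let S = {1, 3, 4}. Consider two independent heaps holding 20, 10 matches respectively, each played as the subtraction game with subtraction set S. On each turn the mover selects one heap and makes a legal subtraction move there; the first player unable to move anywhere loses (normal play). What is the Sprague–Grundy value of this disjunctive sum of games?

All heaps use S = {1, 3, 4}:
G(0) = 0
G(1) = mex{0} = 1
G(2) = mex{1} = 0
G(3) = mex{0,0} = 1
G(4) = mex{1,1,0} = 2
G(5) = mex{2,0,1} = 3
G(6) = mex{3,1,0} = 2
G(7) = mex{2,2,1} = 0
G(8) = mex{0,3,2} = 1
G(9) = mex{1,2,3} = 0
G(10) = mex{0,0,2} = 1
G(11) = mex{1,1,0} = 2
G(12) = mex{2,0,1} = 3
G(13) = mex{3,1,0} = 2
G(14) = mex{2,2,1} = 0
G(15) = mex{0,3,2} = 1
G(16) = mex{1,2,3} = 0
G(17) = mex{0,0,2} = 1
G(18) = mex{1,1,0} = 2
G(19) = mex{2,0,1} = 3
G(20) = mex{3,1,0} = 2
Heap A: G(20) = 2.
Heap B: G(10) = 1.
Combined Grundy value = 2 ⊕ 1 = 3.

3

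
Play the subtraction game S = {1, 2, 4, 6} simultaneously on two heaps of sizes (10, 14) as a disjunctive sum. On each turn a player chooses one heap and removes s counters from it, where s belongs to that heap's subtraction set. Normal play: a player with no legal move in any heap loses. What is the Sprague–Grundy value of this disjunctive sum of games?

1

All heaps use S = {1, 2, 4, 6}:
G(0) = 0
G(1) = mex{0} = 1
G(2) = mex{1,0} = 2
G(3) = mex{2,1} = 0
G(4) = mex{0,2,0} = 1
G(5) = mex{1,0,1} = 2
G(6) = mex{2,1,2,0} = 3
G(7) = mex{3,2,0,1} = 4
G(8) = mex{4,3,1,2} = 0
G(9) = mex{0,4,2,0} = 1
G(10) = mex{1,0,3,1} = 2
G(11) = mex{2,1,4,2} = 0
G(12) = mex{0,2,0,3} = 1
G(13) = mex{1,0,1,4} = 2
G(14) = mex{2,1,2,0} = 3
Heap A: G(10) = 2.
Heap B: G(14) = 3.
Combined Grundy value = 2 ⊕ 3 = 1.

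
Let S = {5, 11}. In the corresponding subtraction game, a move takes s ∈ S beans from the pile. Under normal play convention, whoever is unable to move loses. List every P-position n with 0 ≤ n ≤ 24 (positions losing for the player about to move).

n :  0  1  2  3  4  5  6  7  8  9 10 11 12 13 14 15 16 17 18 19 20 21 22 23 24
G :  0  0  0  0  0  1  1  1  1  1  0  2  2  2  2  1  0  0  0  0  0  1  1  1  1
P-positions are exactly the n with G(n) = 0.

0, 1, 2, 3, 4, 10, 16, 17, 18, 19, 20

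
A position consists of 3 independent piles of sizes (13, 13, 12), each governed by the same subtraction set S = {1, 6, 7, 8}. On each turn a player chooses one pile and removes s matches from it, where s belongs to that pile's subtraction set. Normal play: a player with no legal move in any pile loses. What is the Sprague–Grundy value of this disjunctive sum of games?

4

All piles use S = {1, 6, 7, 8}:
n :  0  1  2  3  4  5  6  7  8  9 10 11 12 13
G :  0  1  0  1  0  1  2  3  2  3  2  3  4  0
Pile A: G(13) = 0.
Pile B: G(13) = 0.
Pile C: G(12) = 4.
Combined Grundy value = 0 ⊕ 0 ⊕ 4 = 4.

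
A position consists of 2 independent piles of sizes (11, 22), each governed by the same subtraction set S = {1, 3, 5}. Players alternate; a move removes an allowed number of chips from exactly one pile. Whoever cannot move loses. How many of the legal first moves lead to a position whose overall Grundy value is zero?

6

All piles use S = {1, 3, 5}:
G(0) = 0
G(1) = mex{0} = 1
G(2) = mex{1} = 0
G(3) = mex{0,0} = 1
G(4) = mex{1,1} = 0
G(5) = mex{0,0,0} = 1
G(6) = mex{1,1,1} = 0
G(7) = mex{0,0,0} = 1
G(8) = mex{1,1,1} = 0
G(9) = mex{0,0,0} = 1
G(10) = mex{1,1,1} = 0
G(11) = mex{0,0,0} = 1
G(12) = mex{1,1,1} = 0
G(13) = mex{0,0,0} = 1
G(14) = mex{1,1,1} = 0
G(15) = mex{0,0,0} = 1
G(16) = mex{1,1,1} = 0
G(17) = mex{0,0,0} = 1
G(18) = mex{1,1,1} = 0
G(19) = mex{0,0,0} = 1
G(20) = mex{1,1,1} = 0
G(21) = mex{0,0,0} = 1
G(22) = mex{1,1,1} = 0
Pile A: G(11) = 1.
Pile B: G(22) = 0.
Combined Grundy value = 1 ⊕ 0 = 1.
A winning move leaves total XOR = 0, i.e. changes one component's Grundy value g to g ⊕ X where X is the current total.
Pile A: need g' = 1⊕1 = 0. Options: 11−1→G=0, 11−3→G=0, 11−5→G=0. Hits: 3.
Pile B: need g' = 0⊕1 = 1. Options: 22−1→G=1, 22−3→G=1, 22−5→G=1. Hits: 3.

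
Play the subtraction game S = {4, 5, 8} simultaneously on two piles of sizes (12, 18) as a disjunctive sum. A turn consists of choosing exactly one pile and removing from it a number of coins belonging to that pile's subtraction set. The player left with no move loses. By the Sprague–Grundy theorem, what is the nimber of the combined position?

1

All piles use S = {4, 5, 8}:
G(0) = 0
G(1) = mex{} = 0
G(2) = mex{} = 0
G(3) = mex{} = 0
G(4) = mex{0} = 1
G(5) = mex{0,0} = 1
G(6) = mex{0,0} = 1
G(7) = mex{0,0} = 1
G(8) = mex{1,0,0} = 2
G(9) = mex{1,1,0} = 2
G(10) = mex{1,1,0} = 2
G(11) = mex{1,1,0} = 2
G(12) = mex{2,1,1} = 0
G(13) = mex{2,2,1} = 0
G(14) = mex{2,2,1} = 0
G(15) = mex{2,2,1} = 0
G(16) = mex{0,2,2} = 1
G(17) = mex{0,0,2} = 1
G(18) = mex{0,0,2} = 1
Pile A: G(12) = 0.
Pile B: G(18) = 1.
Combined Grundy value = 0 ⊕ 1 = 1.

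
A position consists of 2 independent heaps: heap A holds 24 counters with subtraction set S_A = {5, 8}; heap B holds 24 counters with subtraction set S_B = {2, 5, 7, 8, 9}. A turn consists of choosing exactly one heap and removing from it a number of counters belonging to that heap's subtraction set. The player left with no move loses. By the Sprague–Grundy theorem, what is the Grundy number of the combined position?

Heap A, S = {5, 8}:
G(0) = 0
G(1) = mex{} = 0
G(2) = mex{} = 0
G(3) = mex{} = 0
G(4) = mex{} = 0
G(5) = mex{0} = 1
G(6) = mex{0} = 1
G(7) = mex{0} = 1
G(8) = mex{0,0} = 1
G(9) = mex{0,0} = 1
G(10) = mex{1,0} = 2
G(11) = mex{1,0} = 2
G(12) = mex{1,0} = 2
G(13) = mex{1,1} = 0
G(14) = mex{1,1} = 0
G(15) = mex{2,1} = 0
G(16) = mex{2,1} = 0
G(17) = mex{2,1} = 0
G(18) = mex{0,2} = 1
G(19) = mex{0,2} = 1
G(20) = mex{0,2} = 1
G(21) = mex{0,0} = 1
G(22) = mex{0,0} = 1
G(23) = mex{1,0} = 2
G(24) = mex{1,0} = 2
G_A(24) = 2.
Heap B, S = {2, 5, 7, 8, 9}:
G(0) = 0
G(1) = mex{} = 0
G(2) = mex{0} = 1
G(3) = mex{0} = 1
G(4) = mex{1} = 0
G(5) = mex{1,0} = 2
G(6) = mex{0,0} = 1
G(7) = mex{2,1,0} = 3
G(8) = mex{1,1,0,0} = 2
G(9) = mex{3,0,1,0,0} = 2
G(10) = mex{2,2,1,1,0} = 3
G(11) = mex{2,1,0,1,1} = 3
G(12) = mex{3,3,2,0,1} = 4
G(13) = mex{3,2,1,2,0} = 4
G(14) = mex{4,2,3,1,2} = 0
G(15) = mex{4,3,2,3,1} = 0
G(16) = mex{0,3,2,2,3} = 1
G(17) = mex{0,4,3,2,2} = 1
G(18) = mex{1,4,3,3,2} = 0
G(19) = mex{1,0,4,3,3} = 2
G(20) = mex{0,0,4,4,3} = 1
G(21) = mex{2,1,0,4,4} = 3
G(22) = mex{1,1,0,0,4} = 2
G(23) = mex{3,0,1,0,0} = 2
G(24) = mex{2,2,1,1,0} = 3
G_B(24) = 3.
Combined Grundy value = 2 ⊕ 3 = 1.

1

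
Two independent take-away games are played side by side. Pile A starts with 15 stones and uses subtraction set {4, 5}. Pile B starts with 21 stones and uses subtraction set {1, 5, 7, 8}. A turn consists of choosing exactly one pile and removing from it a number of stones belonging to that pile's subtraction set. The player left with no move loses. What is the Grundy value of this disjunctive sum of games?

1

Pile A, S = {4, 5}:
G(0) = 0
G(1) = mex{} = 0
G(2) = mex{} = 0
G(3) = mex{} = 0
G(4) = mex{0} = 1
G(5) = mex{0,0} = 1
G(6) = mex{0,0} = 1
G(7) = mex{0,0} = 1
G(8) = mex{1,0} = 2
G(9) = mex{1,1} = 0
G(10) = mex{1,1} = 0
G(11) = mex{1,1} = 0
G(12) = mex{2,1} = 0
G(13) = mex{0,2} = 1
G(14) = mex{0,0} = 1
G(15) = mex{0,0} = 1
G_A(15) = 1.
Pile B, S = {1, 5, 7, 8}:
n :  0  1  2  3  4  5  6  7  8  9 10 11 12 13 14 15 16 17 18 19 20 21
G :  0  1  0  1  0  1  0  1  2  3  2  3  2  3  2  0  1  0  1  0  1  0
G_B(21) = 0.
Combined Grundy value = 1 ⊕ 0 = 1.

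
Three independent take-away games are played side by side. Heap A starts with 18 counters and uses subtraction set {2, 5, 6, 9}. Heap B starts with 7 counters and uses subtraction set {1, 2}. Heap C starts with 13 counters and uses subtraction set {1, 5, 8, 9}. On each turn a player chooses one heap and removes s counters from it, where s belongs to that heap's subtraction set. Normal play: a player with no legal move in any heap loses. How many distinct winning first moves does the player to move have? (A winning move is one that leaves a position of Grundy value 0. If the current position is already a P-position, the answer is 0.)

Heap A, S = {2, 5, 6, 9}:
n :  0  1  2  3  4  5  6  7  8  9 10 11 12 13 14 15 16 17 18
G :  0  0  1  1  0  2  1  3  0  2  1  0  0  1  1  0  2  1  3
G_A(18) = 3.
Heap B, S = {1, 2}:
G(0) = 0
G(1) = mex{0} = 1
G(2) = mex{1,0} = 2
G(3) = mex{2,1} = 0
G(4) = mex{0,2} = 1
G(5) = mex{1,0} = 2
G(6) = mex{2,1} = 0
G(7) = mex{0,2} = 1
G_B(7) = 1.
Heap C, S = {1, 5, 8, 9}:
G(0) = 0
G(1) = mex{0} = 1
G(2) = mex{1} = 0
G(3) = mex{0} = 1
G(4) = mex{1} = 0
G(5) = mex{0,0} = 1
G(6) = mex{1,1} = 0
G(7) = mex{0,0} = 1
G(8) = mex{1,1,0} = 2
G(9) = mex{2,0,1,0} = 3
G(10) = mex{3,1,0,1} = 2
G(11) = mex{2,0,1,0} = 3
G(12) = mex{3,1,0,1} = 2
G(13) = mex{2,2,1,0} = 3
G_C(13) = 3.
Combined Grundy value = 3 ⊕ 1 ⊕ 3 = 1.
A winning move leaves total XOR = 0, i.e. changes one component's Grundy value g to g ⊕ X where X is the current total.
Heap A: need g' = 3⊕1 = 2. Options: 18−2→G=2, 18−5→G=1, 18−6→G=0, 18−9→G=2. Hits: 2.
Heap B: need g' = 1⊕1 = 0. Options: 7−1→G=0, 7−2→G=2. Hits: 1.
Heap C: need g' = 3⊕1 = 2. Options: 13−1→G=2, 13−5→G=2, 13−8→G=1, 13−9→G=0. Hits: 2.

5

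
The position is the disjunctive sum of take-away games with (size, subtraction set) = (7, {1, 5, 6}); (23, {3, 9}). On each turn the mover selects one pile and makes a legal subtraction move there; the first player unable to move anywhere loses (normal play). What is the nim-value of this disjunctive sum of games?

Pile A, S = {1, 5, 6}:
G(0) = 0
G(1) = mex{0} = 1
G(2) = mex{1} = 0
G(3) = mex{0} = 1
G(4) = mex{1} = 0
G(5) = mex{0,0} = 1
G(6) = mex{1,1,0} = 2
G(7) = mex{2,0,1} = 3
G_A(7) = 3.
Pile B, S = {3, 9}:
G(0) = 0
G(1) = mex{} = 0
G(2) = mex{} = 0
G(3) = mex{0} = 1
G(4) = mex{0} = 1
G(5) = mex{0} = 1
G(6) = mex{1} = 0
G(7) = mex{1} = 0
G(8) = mex{1} = 0
G(9) = mex{0,0} = 1
G(10) = mex{0,0} = 1
G(11) = mex{0,0} = 1
G(12) = mex{1,1} = 0
G(13) = mex{1,1} = 0
G(14) = mex{1,1} = 0
G(15) = mex{0,0} = 1
G(16) = mex{0,0} = 1
G(17) = mex{0,0} = 1
G(18) = mex{1,1} = 0
G(19) = mex{1,1} = 0
G(20) = mex{1,1} = 0
G(21) = mex{0,0} = 1
G(22) = mex{0,0} = 1
G(23) = mex{0,0} = 1
G_B(23) = 1.
Combined Grundy value = 3 ⊕ 1 = 2.

2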